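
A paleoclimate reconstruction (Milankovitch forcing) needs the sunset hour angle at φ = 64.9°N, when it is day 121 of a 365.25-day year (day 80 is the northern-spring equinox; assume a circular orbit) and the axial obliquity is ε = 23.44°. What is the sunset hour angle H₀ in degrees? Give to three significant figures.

H₀ = 125°

Solar longitude: λ_s = 360° × (121 − 80)/365.25 = 40.411°.
sin δ = sin 23.44° × sin 40.411° = 0.25787, so δ = +14.944°.
cos H₀ = −tan φ · tan δ = −tan(+64.9°) × tan(+14.944°) = -0.5698, so H₀ = 2.1770 rad = 124.73°.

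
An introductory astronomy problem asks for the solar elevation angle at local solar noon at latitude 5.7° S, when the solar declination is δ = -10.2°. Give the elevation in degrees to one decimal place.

At local noon the hour angle is zero, so the zenith angle equals |ϕ − δ| = |-5.7° − (-10.200°)| = 4.500°.
Elevation = 90° − 4.500° = 85.5°.

85.5°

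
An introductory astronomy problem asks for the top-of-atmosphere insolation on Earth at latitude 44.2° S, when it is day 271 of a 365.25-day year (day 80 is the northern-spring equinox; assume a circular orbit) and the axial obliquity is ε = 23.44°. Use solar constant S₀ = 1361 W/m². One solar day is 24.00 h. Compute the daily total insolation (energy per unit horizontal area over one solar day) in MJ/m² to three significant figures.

Solar longitude: λ_s = 360° × (271 − 80)/365.25 = 188.255°.
sin δ = sin 23.44° × sin 188.255° = -0.05711, so δ = -3.274°.
cos H₀ = −tan(-44.2°) tan(-3.274°) = -0.0556, H₀ = 1.6265 rad.
Bracket: H₀ sin φ sin δ + cos φ cos δ sin H₀ = 1.6265×-0.69717×-0.05711 + 0.71691×0.99837×0.99845 = 0.064760 + 0.714632 = 0.779392.
Q̄ = (S₀/π) × [bracket] = (1361/π) × 0.779392 = 337.65 W/m².
Daily total = Q̄ × 24.00 h × 3600 s/h = 337.65 × 24.00 × 3600 / 10⁶ = 29.17 MJ/m².

29.2 MJ/m²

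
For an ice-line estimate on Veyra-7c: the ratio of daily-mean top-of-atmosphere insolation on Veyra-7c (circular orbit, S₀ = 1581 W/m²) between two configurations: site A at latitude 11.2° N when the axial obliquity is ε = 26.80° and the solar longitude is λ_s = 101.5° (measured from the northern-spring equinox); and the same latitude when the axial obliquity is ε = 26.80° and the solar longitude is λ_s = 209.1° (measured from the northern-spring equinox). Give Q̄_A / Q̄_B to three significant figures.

— Configuration A (φ=+11.2°):
Solar declination: sin δ = sin ε · sin λ_s = sin 26.80° × sin 101.5° = 0.44183, so δ = +26.220°.
cos H₀ = −tan(+11.2°) tan(+26.220°) = -0.0975, H₀ = 1.6685 rad.
Bracket: H₀ sin φ sin δ + cos φ cos δ sin H₀ = 1.6685×0.19423×0.44183 + 0.98096×0.89710×0.99523 = 0.143185 + 0.875822 = 1.019007.
Q̄ = (S₀/π) × [bracket] = (1581/π) × 1.019007 = 512.81 W/m².
— Configuration B (φ=+11.2°):
Solar declination: sin δ = sin ε · sin λ_s = sin 26.80° × sin 209.1° = -0.21928, so δ = -12.667°.
cos H₀ = −tan(+11.2°) tan(-12.667°) = 0.0445, H₀ = 1.5263 rad.
Bracket: H₀ sin φ sin δ + cos φ cos δ sin H₀ = 1.5263×0.19423×-0.21928 + 0.98096×0.97566×0.99901 = -0.065006 + 0.956136 = 0.891130.
Q̄ = (S₀/π) × [bracket] = (1581/π) × 0.891130 = 448.46 W/m².
Ratio Q̄_A / Q̄_B = 512.81 / 448.46 = 1.143.

Q̄_A / Q̄_B ≈ 1.14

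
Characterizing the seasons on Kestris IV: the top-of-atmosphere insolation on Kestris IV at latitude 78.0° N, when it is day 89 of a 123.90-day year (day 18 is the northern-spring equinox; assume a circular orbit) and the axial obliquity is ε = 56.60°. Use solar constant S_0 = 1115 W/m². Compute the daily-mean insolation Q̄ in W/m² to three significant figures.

Solar longitude: L_s = 360° × (89 − 18)/123.90 = 206.295°.
sin δ = sin 56.60° × sin 206.295° = -0.36984, so δ = -21.706°.
cos h₀ = −tan(+78.0°) tan(-21.706°) = 1.8727 ≥ 1 ⇒ polar night, h₀ = 0 and Q̄ = 0.

Q̄ ≈ 0.00 W/m²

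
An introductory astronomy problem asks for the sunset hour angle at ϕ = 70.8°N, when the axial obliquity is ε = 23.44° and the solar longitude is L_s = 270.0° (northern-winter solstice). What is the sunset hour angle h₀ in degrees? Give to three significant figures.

h₀ = 0.00°

Solar declination: sin δ = sin ε · sin L_s = sin 23.44° × sin 270.0° = -0.39779, so δ = -23.440°.
cos h₀ = −tan ϕ · tan δ = 1.2450 ≥ 1, so the Sun never rises (polar night) and h₀ = 0.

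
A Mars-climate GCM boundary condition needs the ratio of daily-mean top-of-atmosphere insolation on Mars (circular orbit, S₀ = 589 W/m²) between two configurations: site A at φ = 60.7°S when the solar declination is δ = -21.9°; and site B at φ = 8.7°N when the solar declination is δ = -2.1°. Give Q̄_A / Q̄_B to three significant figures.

— Configuration A (φ=-60.7°):
cos H₀ = −tan(-60.7°) tan(-21.900°) = -0.7164, H₀ = 2.3694 rad.
Bracket: H₀ sin φ sin δ + cos φ cos δ sin H₀ = 2.3694×-0.87207×-0.37299 + 0.48938×0.92784×0.69774 = 0.770703 + 0.316820 = 1.087523.
Q̄ = (S₀/π) × [bracket] = (589/π) × 1.087523 = 203.89 W/m².
— Configuration B (φ=+8.7°):
cos H₀ = −tan(+8.7°) tan(-2.100°) = 0.0056, H₀ = 1.5652 rad.
Bracket: H₀ sin φ sin δ + cos φ cos δ sin H₀ = 1.5652×0.15126×-0.03664 + 0.98849×0.99933×0.99998 = -0.008675 + 0.987808 = 0.979133.
Q̄ = (S₀/π) × [bracket] = (589/π) × 0.979133 = 183.57 W/m².
Ratio Q̄_A / Q̄_B = 203.89 / 183.57 = 1.111.

Q̄_A / Q̄_B ≈ 1.11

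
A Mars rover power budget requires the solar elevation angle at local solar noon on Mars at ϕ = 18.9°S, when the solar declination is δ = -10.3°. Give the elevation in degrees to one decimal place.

81.4°

At local noon the hour angle is zero, so the zenith angle equals |ϕ − δ| = |-18.9° − (-10.300°)| = 8.600°.
Elevation = 90° − 8.600° = 81.4°.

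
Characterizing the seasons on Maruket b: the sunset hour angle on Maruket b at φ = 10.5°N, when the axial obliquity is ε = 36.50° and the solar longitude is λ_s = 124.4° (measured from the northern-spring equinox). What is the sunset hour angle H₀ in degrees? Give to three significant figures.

H₀ = 96.0°

Solar declination: sin δ = sin ε · sin λ_s = sin 36.50° × sin 124.4° = 0.49080, so δ = +29.393°.
cos H₀ = −tan φ · tan δ = −tan(+10.5°) × tan(+29.393°) = -0.1044, so H₀ = 1.6754 rad = 95.99°.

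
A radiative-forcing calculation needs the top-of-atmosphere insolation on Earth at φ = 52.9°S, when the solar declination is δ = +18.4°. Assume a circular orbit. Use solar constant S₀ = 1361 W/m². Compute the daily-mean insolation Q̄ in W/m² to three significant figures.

cos H₀ = −tan(-52.9°) tan(+18.400°) = 0.4398, H₀ = 1.1154 rad.
Bracket: H₀ sin φ sin δ + cos φ cos δ sin H₀ = 1.1154×-0.79758×0.31565 + 0.60321×0.94888×0.89807 = -0.280809 + 0.514032 = 0.233223.
Q̄ = (S₀/π) × [bracket] = (1361/π) × 0.233223 = 101.0 W/m².

Q̄ ≈ 101 W/m²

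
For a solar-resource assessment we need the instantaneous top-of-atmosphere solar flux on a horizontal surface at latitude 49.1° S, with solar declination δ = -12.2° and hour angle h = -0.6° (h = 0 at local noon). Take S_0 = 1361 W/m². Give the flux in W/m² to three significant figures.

1.09e+03 W/m²

cos θ_z = sin ϕ sin δ + cos ϕ cos δ cos h = 0.159731 + 0.639919 = 0.799650.
Flux = S_0 · cos θ_z = 1361 × 0.799650 = 1088 W/m².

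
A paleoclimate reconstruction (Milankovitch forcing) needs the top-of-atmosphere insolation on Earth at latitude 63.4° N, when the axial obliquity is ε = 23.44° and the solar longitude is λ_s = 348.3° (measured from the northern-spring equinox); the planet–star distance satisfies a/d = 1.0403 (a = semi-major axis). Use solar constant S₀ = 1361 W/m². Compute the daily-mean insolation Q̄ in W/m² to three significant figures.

Q̄ ≈ 159 W/m²

Solar declination: sin δ = sin ε · sin λ_s = sin 23.44° × sin 348.3° = -0.08067, so δ = -4.627°.
cos H₀ = −tan(+63.4°) tan(-4.627°) = 0.1616, H₀ = 1.4085 rad.
Bracket: H₀ sin φ sin δ + cos φ cos δ sin H₀ = 1.4085×0.89415×-0.08067 + 0.44776×0.99674×0.98685 = -0.101597 + 0.440431 = 0.338834.
Inverse-square distance factor (a/d)² = 1.0403² = 1.082224.
Q̄ = (S₀/π) × 1.082224 × [bracket] = (1361/π) × 1.082224 × 0.338834 = 158.9 W/m².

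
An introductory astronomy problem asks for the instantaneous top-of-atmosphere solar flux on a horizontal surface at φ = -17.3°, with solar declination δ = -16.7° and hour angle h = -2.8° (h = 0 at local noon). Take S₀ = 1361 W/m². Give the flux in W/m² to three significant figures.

1.36e+03 W/m²

cos θ_z = sin φ sin δ + cos φ cos δ cos h = 0.085454 + 0.913400 = 0.998854.
Flux = S₀ · cos θ_z = 1361 × 0.998854 = 1359 W/m².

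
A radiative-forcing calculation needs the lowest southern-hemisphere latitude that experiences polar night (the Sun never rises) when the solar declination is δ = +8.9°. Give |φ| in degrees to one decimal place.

|φ| = 81.1°

Polar night requires cos H₀ = −tan φ tan δ ≥ 1, i.e. tan φ tan δ ≤ −1.
The boundary is |tan φ| · |tan δ| = 1, so |φ| = 90° − |δ| = 90° − 8.9° = 81.1° in the southern hemisphere.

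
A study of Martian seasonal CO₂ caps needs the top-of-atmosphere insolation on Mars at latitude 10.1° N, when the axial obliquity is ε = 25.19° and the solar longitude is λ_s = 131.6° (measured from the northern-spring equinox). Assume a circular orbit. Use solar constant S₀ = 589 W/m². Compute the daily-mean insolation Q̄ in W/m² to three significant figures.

Solar declination: sin δ = sin ε · sin λ_s = sin 25.19° × sin 131.6° = 0.31828, so δ = +18.559°.
cos H₀ = −tan(+10.1°) tan(+18.559°) = -0.0598, H₀ = 1.6306 rad.
Bracket: H₀ sin φ sin δ + cos φ cos δ sin H₀ = 1.6306×0.17537×0.31828 + 0.98450×0.94800×0.99821 = 0.091015 + 0.931635 = 1.022650.
Q̄ = (S₀/π) × [bracket] = (589/π) × 1.022650 = 191.7 W/m².

Q̄ ≈ 192 W/m²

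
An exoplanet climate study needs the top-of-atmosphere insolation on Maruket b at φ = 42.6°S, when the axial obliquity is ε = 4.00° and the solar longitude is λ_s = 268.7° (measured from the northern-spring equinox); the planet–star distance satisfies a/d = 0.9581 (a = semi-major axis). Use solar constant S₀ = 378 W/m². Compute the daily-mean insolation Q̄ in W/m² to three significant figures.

Solar declination: sin δ = sin ε · sin λ_s = sin 4.00° × sin 268.7° = -0.06974, so δ = -3.999°.
cos H₀ = −tan(-42.6°) tan(-3.999°) = -0.0643, H₀ = 1.6351 rad.
Bracket: H₀ sin φ sin δ + cos φ cos δ sin H₀ = 1.6351×-0.67688×-0.06974 + 0.73610×0.99757×0.99793 = 0.077186 + 0.732791 = 0.809977.
Inverse-square distance factor (a/d)² = 0.9581² = 0.917956.
Q̄ = (S₀/π) × 0.917956 × [bracket] = (378/π) × 0.917956 × 0.809977 = 89.46 W/m².

Q̄ ≈ 89.5 W/m²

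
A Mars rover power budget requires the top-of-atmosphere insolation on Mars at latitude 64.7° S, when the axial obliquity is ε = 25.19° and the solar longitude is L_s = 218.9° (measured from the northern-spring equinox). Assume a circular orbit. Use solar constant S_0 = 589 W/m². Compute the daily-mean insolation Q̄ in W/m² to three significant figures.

Q̄ ≈ 162 W/m²

Solar declination: sin δ = sin ε · sin L_s = sin 25.19° × sin 218.9° = -0.26727, so δ = -15.502°.
cos h₀ = −tan(-64.7°) tan(-15.502°) = -0.5868, h₀ = 2.1979 rad.
Bracket: h₀ sin ϕ sin δ + cos ϕ cos δ sin h₀ = 2.1979×-0.90408×-0.26727 + 0.42736×0.96362×0.80975 = 0.531086 + 0.333465 = 0.864551.
Q̄ = (S_0/π) × [bracket] = (589/π) × 0.864551 = 162.1 W/m².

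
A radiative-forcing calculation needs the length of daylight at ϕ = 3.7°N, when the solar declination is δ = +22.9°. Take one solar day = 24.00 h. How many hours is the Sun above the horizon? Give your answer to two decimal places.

cos h₀ = −tan ϕ · tan δ = −tan(+3.7°) × tan(+22.900°) = -0.0273, so h₀ = 1.5981 rad = 91.57°.
Daylight = 2h₀/(2π) × 24.00 h = (1.5981/π) × 24.00 = 12.21 h.

12.21 h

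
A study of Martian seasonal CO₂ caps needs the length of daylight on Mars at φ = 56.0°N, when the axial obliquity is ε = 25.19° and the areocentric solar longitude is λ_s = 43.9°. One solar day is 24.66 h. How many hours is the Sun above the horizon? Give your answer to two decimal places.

sin δ = sin 25.19° × sin 43.9° = 0.29513, so δ = +17.165°.
cos H₀ = −tan φ · tan δ = −tan(+56.0°) × tan(+17.165°) = -0.4579, so H₀ = 2.0465 rad = 117.25°.
Daylight = 2H₀/(2π) × 24.66 h = (2.0465/π) × 24.66 = 16.06 h.

16.06 h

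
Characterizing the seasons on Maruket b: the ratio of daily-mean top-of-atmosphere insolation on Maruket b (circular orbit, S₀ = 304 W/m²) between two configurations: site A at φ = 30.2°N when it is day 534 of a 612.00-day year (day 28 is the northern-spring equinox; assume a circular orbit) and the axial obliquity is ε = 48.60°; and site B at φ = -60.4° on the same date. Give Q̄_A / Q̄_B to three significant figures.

— Configuration A (φ=+30.2°):
Solar longitude: λ_s = 360° × (534 − 28)/612.00 = 297.647°.
sin δ = sin 48.60° × sin 297.647° = -0.66447, so δ = -41.641°.
cos H₀ = −tan(+30.2°) tan(-41.641°) = 0.5175, H₀ = 1.0269 rad.
Bracket: H₀ sin φ sin δ + cos φ cos δ sin H₀ = 1.0269×0.50302×-0.66447 + 0.86427×0.74732×0.85569 = -0.343233 + 0.552678 = 0.209445.
Q̄ = (S₀/π) × [bracket] = (304/π) × 0.209445 = 20.267 W/m².
— Configuration B (φ=-60.4°):
cos H₀ = −tan(-60.4°) tan(-41.641°) = -1.5652 ≤ −1 ⇒ polar day, H₀ = π.
Bracket: H₀ sin φ sin δ + cos φ cos δ sin H₀ = 3.1416×-0.86949×-0.66447 + 0.49394×0.74732×0.00000 = 1.815059 + 0.000000 = 1.815059.
Q̄ = (S₀/π) × [bracket] = (304/π) × 1.815059 = 175.64 W/m².
Ratio Q̄_A / Q̄_B = 20.267 / 175.64 = 0.1154.

Q̄_A / Q̄_B ≈ 0.115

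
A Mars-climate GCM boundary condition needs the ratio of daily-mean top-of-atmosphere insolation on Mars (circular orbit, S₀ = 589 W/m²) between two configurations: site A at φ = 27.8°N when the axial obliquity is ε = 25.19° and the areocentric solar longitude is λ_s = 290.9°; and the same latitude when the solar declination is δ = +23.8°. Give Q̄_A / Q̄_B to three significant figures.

Q̄_A / Q̄_B ≈ 0.481

— Configuration A (φ=+27.8°):
sin δ = sin 25.19° × sin 290.9° = -0.39762, so δ = -23.429°.
cos H₀ = −tan(+27.8°) tan(-23.429°) = 0.2285, H₀ = 1.3403 rad.
Bracket: H₀ sin φ sin δ + cos φ cos δ sin H₀ = 1.3403×0.46639×-0.39762 + 0.88458×0.91755×0.97355 = -0.248553 + 0.790178 = 0.541625.
Q̄ = (S₀/π) × [bracket] = (589/π) × 0.541625 = 101.55 W/m².
— Configuration B (φ=+27.8°):
cos H₀ = −tan(+27.8°) tan(+23.800°) = -0.2325, H₀ = 1.8055 rad.
Bracket: H₀ sin φ sin δ + cos φ cos δ sin H₀ = 1.8055×0.46639×0.40355 + 0.88458×0.91496×0.97259 = 0.339816 + 0.787171 = 1.126987.
Q̄ = (S₀/π) × [bracket] = (589/π) × 1.126987 = 211.29 W/m².
Ratio Q̄_A / Q̄_B = 101.55 / 211.29 = 0.4806.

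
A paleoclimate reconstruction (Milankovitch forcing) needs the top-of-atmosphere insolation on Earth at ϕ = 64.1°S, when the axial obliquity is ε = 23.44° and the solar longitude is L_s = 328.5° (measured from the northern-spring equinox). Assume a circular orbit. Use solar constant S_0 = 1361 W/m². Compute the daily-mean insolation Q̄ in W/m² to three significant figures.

Solar declination: sin δ = sin ε · sin L_s = sin 23.44° × sin 328.5° = -0.20784, so δ = -11.996°.
cos h₀ = −tan(-64.1°) tan(-11.996°) = -0.4376, h₀ = 2.0237 rad.
Bracket: h₀ sin ϕ sin δ + cos ϕ cos δ sin h₀ = 2.0237×-0.89956×-0.20784 + 0.43680×0.97816×0.89917 = 0.378360 + 0.384180 = 0.762540.
Q̄ = (S_0/π) × [bracket] = (1361/π) × 0.762540 = 330.3 W/m².

Q̄ ≈ 330 W/m²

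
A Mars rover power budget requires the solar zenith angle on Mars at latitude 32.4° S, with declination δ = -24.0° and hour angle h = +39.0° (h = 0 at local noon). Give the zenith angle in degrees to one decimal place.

cos θ_z = sin φ sin δ + cos φ cos δ cos h = 0.217940 + 0.599438 = 0.817378.
θ_z = arccos(0.817378) = 35.2°.

θ_z = 35.2°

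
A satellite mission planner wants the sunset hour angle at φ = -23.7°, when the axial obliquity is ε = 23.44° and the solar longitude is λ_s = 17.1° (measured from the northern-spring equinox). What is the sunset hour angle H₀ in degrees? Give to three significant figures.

H₀ = 87.0°

Solar declination: sin δ = sin ε · sin λ_s = sin 23.44° × sin 17.1° = 0.11697, so δ = +6.717°.
cos H₀ = −tan φ · tan δ = −tan(-23.7°) × tan(+6.717°) = 0.0517, so H₀ = 1.5191 rad = 87.04°.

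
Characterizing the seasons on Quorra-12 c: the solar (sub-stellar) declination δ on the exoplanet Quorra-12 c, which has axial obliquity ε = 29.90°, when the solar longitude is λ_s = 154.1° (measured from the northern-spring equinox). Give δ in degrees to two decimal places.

δ = +12.58°

sin δ = sin ε · sin λ_s = sin 29.90° × sin 154.1° = 0.217740.
δ = arcsin(0.217740) = +12.58°.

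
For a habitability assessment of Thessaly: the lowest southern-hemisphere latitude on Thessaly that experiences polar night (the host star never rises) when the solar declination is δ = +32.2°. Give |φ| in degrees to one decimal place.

Polar night requires cos H₀ = −tan φ tan δ ≥ 1, i.e. tan φ tan δ ≤ −1.
The boundary is |tan φ| · |tan δ| = 1, so |φ| = 90° − |δ| = 90° − 32.2° = 57.8° in the southern hemisphere.

|φ| = 57.8°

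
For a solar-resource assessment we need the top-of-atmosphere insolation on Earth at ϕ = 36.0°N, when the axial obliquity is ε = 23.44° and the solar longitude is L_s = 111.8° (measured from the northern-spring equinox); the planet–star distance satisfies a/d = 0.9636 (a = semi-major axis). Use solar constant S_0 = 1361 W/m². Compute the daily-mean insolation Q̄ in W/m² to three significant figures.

Q̄ ≈ 452 W/m²

Solar declination: sin δ = sin ε · sin L_s = sin 23.44° × sin 111.8° = 0.36934, so δ = +21.675°.
cos h₀ = −tan(+36.0°) tan(+21.675°) = -0.2888, h₀ = 1.8637 rad.
Bracket: h₀ sin ϕ sin δ + cos ϕ cos δ sin h₀ = 1.8637×0.58779×0.36934 + 0.80902×0.92929×0.95740 = 0.404599 + 0.719787 = 1.124386.
Inverse-square distance factor (a/d)² = 0.9636² = 0.928525.
Q̄ = (S_0/π) × 0.928525 × [bracket] = (1361/π) × 0.928525 × 1.124386 = 452.3 W/m².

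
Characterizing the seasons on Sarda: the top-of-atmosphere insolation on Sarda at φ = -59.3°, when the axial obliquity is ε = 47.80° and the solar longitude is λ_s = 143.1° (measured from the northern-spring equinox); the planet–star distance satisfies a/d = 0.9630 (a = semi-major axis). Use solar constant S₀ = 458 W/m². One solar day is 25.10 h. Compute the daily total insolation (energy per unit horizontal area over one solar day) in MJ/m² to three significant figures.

Solar declination: sin δ = sin ε · sin λ_s = sin 47.80° × sin 143.1° = 0.44479, so δ = +26.410°.
cos H₀ = −tan(-59.3°) tan(+26.410°) = 0.8364, H₀ = 0.5801 rad.
Bracket: H₀ sin φ sin δ + cos φ cos δ sin H₀ = 0.5801×-0.85985×0.44479 + 0.51054×0.89563×0.54810 = -0.221861 + 0.250621 = 0.028760.
Inverse-square distance factor (a/d)² = 0.9630² = 0.927369.
Q̄ = (S₀/π) × 0.927369 × [bracket] = (458/π) × 0.927369 × 0.028760 = 3.8883 W/m².
Daily total = Q̄ × 25.10 h × 3600 s/h = 3.8883 × 25.10 × 3600 / 10⁶ = 0.3513 MJ/m².

0.351 MJ/m²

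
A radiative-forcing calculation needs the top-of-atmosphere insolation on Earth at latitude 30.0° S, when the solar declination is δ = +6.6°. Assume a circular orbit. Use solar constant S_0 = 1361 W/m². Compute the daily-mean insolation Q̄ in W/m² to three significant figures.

cos h₀ = −tan(-30.0°) tan(+6.600°) = 0.0668, h₀ = 1.5039 rad.
Bracket: h₀ sin ϕ sin δ + cos ϕ cos δ sin h₀ = 1.5039×-0.50000×0.11494 + 0.86603×0.99337×0.99777 = -0.086429 + 0.858370 = 0.771941.
Q̄ = (S_0/π) × [bracket] = (1361/π) × 0.771941 = 334.4 W/m².

Q̄ ≈ 334 W/m²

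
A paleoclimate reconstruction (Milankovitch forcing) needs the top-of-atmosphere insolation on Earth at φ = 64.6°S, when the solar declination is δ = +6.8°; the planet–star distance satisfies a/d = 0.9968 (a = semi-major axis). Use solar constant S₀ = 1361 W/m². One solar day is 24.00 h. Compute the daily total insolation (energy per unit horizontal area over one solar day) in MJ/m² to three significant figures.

10.1 MJ/m²

cos H₀ = −tan(-64.6°) tan(+6.800°) = 0.2511, H₀ = 1.3170 rad.
Bracket: H₀ sin φ sin δ + cos φ cos δ sin H₀ = 1.3170×-0.90334×0.11840 + 0.42894×0.99297×0.96795 = -0.140860 + 0.412274 = 0.271414.
Inverse-square distance factor (a/d)² = 0.9968² = 0.993610.
Q̄ = (S₀/π) × 0.993610 × [bracket] = (1361/π) × 0.993610 × 0.271414 = 116.83 W/m².
Daily total = Q̄ × 24.00 h × 3600 s/h = 116.83 × 24.00 × 3600 / 10⁶ = 10.09 MJ/m².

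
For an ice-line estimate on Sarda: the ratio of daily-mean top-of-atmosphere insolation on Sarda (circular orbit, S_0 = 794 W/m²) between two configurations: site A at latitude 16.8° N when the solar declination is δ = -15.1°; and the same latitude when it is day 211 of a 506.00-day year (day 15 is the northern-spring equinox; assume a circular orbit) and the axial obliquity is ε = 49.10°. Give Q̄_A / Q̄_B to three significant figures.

Q̄_A / Q̄_B ≈ 0.757

— Configuration A (ϕ=+16.8°):
cos h₀ = −tan(+16.8°) tan(-15.100°) = 0.0815, h₀ = 1.4892 rad.
Bracket: h₀ sin ϕ sin δ + cos ϕ cos δ sin h₀ = 1.4892×0.28903×-0.26050 + 0.95732×0.96547×0.99668 = -0.112125 + 0.921195 = 0.809070.
Q̄ = (S_0/π) × [bracket] = (794/π) × 0.809070 = 204.48 W/m².
— Configuration B (ϕ=+16.8°):
Solar longitude: L_s = 360° × (211 − 15)/506.00 = 139.447°.
sin δ = sin 49.10° × sin 139.447° = 0.49142, so δ = +29.434°.
cos h₀ = −tan(+16.8°) tan(+29.434°) = -0.1704, h₀ = 1.7420 rad.
Bracket: h₀ sin ϕ sin δ + cos ϕ cos δ sin h₀ = 1.7420×0.28903×0.49142 + 0.95732×0.87092×0.98538 = 0.247425 + 0.821560 = 1.068985.
Q̄ = (S_0/π) × [bracket] = (794/π) × 1.068985 = 270.17 W/m².
Ratio Q̄_A / Q̄_B = 204.48 / 270.17 = 0.7569.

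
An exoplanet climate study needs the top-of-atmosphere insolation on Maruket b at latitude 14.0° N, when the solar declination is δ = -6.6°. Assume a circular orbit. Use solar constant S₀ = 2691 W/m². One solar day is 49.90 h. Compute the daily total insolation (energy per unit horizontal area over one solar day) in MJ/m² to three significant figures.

cos H₀ = −tan(+14.0°) tan(-6.600°) = 0.0288, H₀ = 1.5419 rad.
Bracket: H₀ sin φ sin δ + cos φ cos δ sin H₀ = 1.5419×0.24192×-0.11494 + 0.97030×0.99337×0.99958 = -0.042875 + 0.963462 = 0.920587.
Q̄ = (S₀/π) × [bracket] = (2691/π) × 0.920587 = 788.55 W/m².
Daily total = Q̄ × 49.90 h × 3600 s/h = 788.55 × 49.90 × 3600 / 10⁶ = 141.7 MJ/m².

142 MJ/m²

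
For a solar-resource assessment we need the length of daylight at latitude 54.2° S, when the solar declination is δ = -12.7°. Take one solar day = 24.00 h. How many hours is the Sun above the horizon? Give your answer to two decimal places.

cos h₀ = −tan ϕ · tan δ = −tan(-54.2°) × tan(-12.700°) = -0.3125, so h₀ = 1.8886 rad = 108.21°.
Daylight = 2h₀/(2π) × 24.00 h = (1.8886/π) × 24.00 = 14.43 h.

14.43 h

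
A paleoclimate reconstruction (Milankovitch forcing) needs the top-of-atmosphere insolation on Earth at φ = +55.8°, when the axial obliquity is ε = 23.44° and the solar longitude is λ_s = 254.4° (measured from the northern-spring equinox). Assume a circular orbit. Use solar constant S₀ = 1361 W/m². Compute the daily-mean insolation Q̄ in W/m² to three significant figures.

Solar declination: sin δ = sin ε · sin λ_s = sin 23.44° × sin 254.4° = -0.38313, so δ = -22.528°.
cos H₀ = −tan(+55.8°) tan(-22.528°) = 0.6103, H₀ = 0.9143 rad.
Bracket: H₀ sin φ sin δ + cos φ cos δ sin H₀ = 0.9143×0.82708×-0.38313 + 0.56208×0.92369×0.79214 = -0.289723 + 0.411269 = 0.121546.
Q̄ = (S₀/π) × [bracket] = (1361/π) × 0.121546 = 52.66 W/m².

Q̄ ≈ 52.7 W/m²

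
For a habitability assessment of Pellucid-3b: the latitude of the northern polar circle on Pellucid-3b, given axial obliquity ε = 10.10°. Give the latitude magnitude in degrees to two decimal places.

The polar circle is the lowest latitude that experiences at least one full rotation of continuous daylight at the northern-summer solstice; it lies at |φ| = 90° − ε = 90° − 10.10° = 79.90°.

79.90°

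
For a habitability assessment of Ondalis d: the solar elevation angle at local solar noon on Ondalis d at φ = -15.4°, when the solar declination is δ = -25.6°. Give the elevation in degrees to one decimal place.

79.8°

At local noon the hour angle is zero, so the zenith angle equals |φ − δ| = |-15.4° − (-25.600°)| = 10.200°.
Elevation = 90° − 10.200° = 79.8°.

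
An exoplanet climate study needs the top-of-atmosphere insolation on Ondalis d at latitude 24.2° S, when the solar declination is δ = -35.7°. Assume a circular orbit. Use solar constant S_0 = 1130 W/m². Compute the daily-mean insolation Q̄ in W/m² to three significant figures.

cos h₀ = −tan(-24.2°) tan(-35.700°) = -0.3229, h₀ = 1.8996 rad.
Bracket: h₀ sin ϕ sin δ + cos ϕ cos δ sin h₀ = 1.8996×-0.40992×-0.58354 + 0.91212×0.81208×0.94642 = 0.454393 + 0.701027 = 1.155420.
Q̄ = (S_0/π) × [bracket] = (1130/π) × 1.155420 = 415.6 W/m².

Q̄ ≈ 416 W/m²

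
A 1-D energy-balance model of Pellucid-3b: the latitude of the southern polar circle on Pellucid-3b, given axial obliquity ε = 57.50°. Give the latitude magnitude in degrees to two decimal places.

32.50°

The polar circle is the lowest latitude that experiences at least one full rotation of continuous darkness at the northern-summer solstice; it lies at |φ| = 90° − ε = 90° − 57.50° = 32.50°.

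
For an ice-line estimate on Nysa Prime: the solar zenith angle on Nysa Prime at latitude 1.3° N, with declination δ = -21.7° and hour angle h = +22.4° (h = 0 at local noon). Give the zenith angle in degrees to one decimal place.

θ_z = 31.7°

cos θ_z = sin φ sin δ + cos φ cos δ cos h = -0.008389 + 0.858805 = 0.850416.
θ_z = arccos(0.850416) = 31.7°.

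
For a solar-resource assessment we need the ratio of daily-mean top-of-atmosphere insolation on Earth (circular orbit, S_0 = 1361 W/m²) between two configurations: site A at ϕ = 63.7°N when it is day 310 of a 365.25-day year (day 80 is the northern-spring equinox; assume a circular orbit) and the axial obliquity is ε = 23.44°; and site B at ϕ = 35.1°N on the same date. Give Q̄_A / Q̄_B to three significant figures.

— Configuration A (ϕ=+63.7°):
Solar longitude: L_s = 360° × (310 − 80)/365.25 = 226.694°.
sin δ = sin 23.44° × sin 226.694° = -0.28947, so δ = -16.826°.
cos h₀ = −tan(+63.7°) tan(-16.826°) = 0.6119, h₀ = 0.9123 rad.
Bracket: h₀ sin ϕ sin δ + cos ϕ cos δ sin h₀ = 0.9123×0.89649×-0.28947 + 0.44307×0.95719×0.79094 = -0.236748 + 0.335439 = 0.098691.
Q̄ = (S_0/π) × [bracket] = (1361/π) × 0.098691 = 42.755 W/m².
— Configuration B (ϕ=+35.1°):
cos h₀ = −tan(+35.1°) tan(-16.826°) = 0.2125, h₀ = 1.3566 rad.
Bracket: h₀ sin ϕ sin δ + cos ϕ cos δ sin h₀ = 1.3566×0.57501×-0.28947 + 0.81815×0.95719×0.97715 = -0.225804 + 0.765231 = 0.539427.
Q̄ = (S_0/π) × [bracket] = (1361/π) × 0.539427 = 233.69 W/m².
Ratio Q̄_A / Q̄_B = 42.755 / 233.69 = 0.1830.

Q̄_A / Q̄_B ≈ 0.183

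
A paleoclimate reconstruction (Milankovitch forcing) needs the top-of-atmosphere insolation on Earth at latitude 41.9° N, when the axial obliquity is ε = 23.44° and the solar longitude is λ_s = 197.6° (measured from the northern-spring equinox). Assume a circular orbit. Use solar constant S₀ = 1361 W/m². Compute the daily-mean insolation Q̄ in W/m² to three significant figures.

Solar declination: sin δ = sin ε · sin λ_s = sin 23.44° × sin 197.6° = -0.12028, so δ = -6.908°.
cos H₀ = −tan(+41.9°) tan(-6.908°) = 0.1087, H₀ = 1.4619 rad.
Bracket: H₀ sin φ sin δ + cos φ cos δ sin H₀ = 1.4619×0.66783×-0.12028 + 0.74431×0.99274×0.99407 = -0.117429 + 0.734525 = 0.617096.
Q̄ = (S₀/π) × [bracket] = (1361/π) × 0.617096 = 267.3 W/m².

Q̄ ≈ 267 W/m²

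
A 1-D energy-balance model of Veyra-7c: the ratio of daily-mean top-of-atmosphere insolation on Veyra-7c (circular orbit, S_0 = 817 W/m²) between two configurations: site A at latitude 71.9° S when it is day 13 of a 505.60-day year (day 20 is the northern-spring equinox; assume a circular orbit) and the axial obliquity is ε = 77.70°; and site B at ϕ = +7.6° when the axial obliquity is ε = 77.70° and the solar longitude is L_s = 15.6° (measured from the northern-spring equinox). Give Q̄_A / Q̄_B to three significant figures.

— Configuration A (ϕ=-71.9°):
Solar longitude: L_s = 360° × (13 − 20)/505.60 = -4.984°, i.e. -4.984° + 360° = 355.016°.
sin δ = sin 77.70° × sin 355.016° = -0.08489, so δ = -4.869°.
cos h₀ = −tan(-71.9°) tan(-4.869°) = -0.2607, h₀ = 1.8345 rad.
Bracket: h₀ sin ϕ sin δ + cos ϕ cos δ sin h₀ = 1.8345×-0.95052×-0.08489 + 0.31068×0.99639×0.96543 = 0.148025 + 0.298857 = 0.446882.
Q̄ = (S_0/π) × [bracket] = (817/π) × 0.446882 = 116.22 W/m².
— Configuration B (ϕ=+7.6°):
Solar declination: sin δ = sin ε · sin L_s = sin 77.70° × sin 15.6° = 0.26275, so δ = +15.233°.
cos h₀ = −tan(+7.6°) tan(+15.233°) = -0.0363, h₀ = 1.6071 rad.
Bracket: h₀ sin ϕ sin δ + cos ϕ cos δ sin h₀ = 1.6071×0.13226×0.26275 + 0.99122×0.96486×0.99934 = 0.055849 + 0.955757 = 1.011606.
Q̄ = (S_0/π) × [bracket] = (817/π) × 1.011606 = 263.08 W/m².
Ratio Q̄_A / Q̄_B = 116.22 / 263.08 = 0.4418.

Q̄_A / Q̄_B ≈ 0.442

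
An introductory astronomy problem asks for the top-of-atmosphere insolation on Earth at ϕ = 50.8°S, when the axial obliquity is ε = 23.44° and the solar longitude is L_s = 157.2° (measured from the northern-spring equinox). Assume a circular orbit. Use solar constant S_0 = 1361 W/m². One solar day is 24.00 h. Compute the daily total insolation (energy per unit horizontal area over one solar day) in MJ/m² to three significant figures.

16.8 MJ/m²

Solar declination: sin δ = sin ε · sin L_s = sin 23.44° × sin 157.2° = 0.15415, so δ = +8.867°.
cos h₀ = −tan(-50.8°) tan(+8.867°) = 0.1913, h₀ = 1.3783 rad.
Bracket: h₀ sin ϕ sin δ + cos ϕ cos δ sin h₀ = 1.3783×-0.77494×0.15415 + 0.63203×0.98805×0.98153 = -0.164648 + 0.612943 = 0.448295.
Q̄ = (S_0/π) × [bracket] = (1361/π) × 0.448295 = 194.21 W/m².
Daily total = Q̄ × 24.00 h × 3600 s/h = 194.21 × 24.00 × 3600 / 10⁶ = 16.78 MJ/m².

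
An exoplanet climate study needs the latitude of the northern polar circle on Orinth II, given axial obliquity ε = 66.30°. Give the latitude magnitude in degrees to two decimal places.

23.70°

The polar circle is the lowest latitude that experiences at least one full rotation of continuous daylight at the northern-summer solstice; it lies at |φ| = 90° − ε = 90° − 66.30° = 23.70°.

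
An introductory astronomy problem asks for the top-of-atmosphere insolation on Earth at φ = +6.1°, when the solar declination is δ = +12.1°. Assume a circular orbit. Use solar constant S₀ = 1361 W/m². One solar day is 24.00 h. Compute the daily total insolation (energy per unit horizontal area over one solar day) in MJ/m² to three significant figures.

37.7 MJ/m²

cos H₀ = −tan(+6.1°) tan(+12.100°) = -0.0229, H₀ = 1.5937 rad.
Bracket: H₀ sin φ sin δ + cos φ cos δ sin H₀ = 1.5937×0.10626×0.20962 + 0.99434×0.97778×0.99974 = 0.035498 + 0.971993 = 1.007491.
Q̄ = (S₀/π) × [bracket] = (1361/π) × 1.007491 = 436.47 W/m².
Daily total = Q̄ × 24.00 h × 3600 s/h = 436.47 × 24.00 × 3600 / 10⁶ = 37.71 MJ/m².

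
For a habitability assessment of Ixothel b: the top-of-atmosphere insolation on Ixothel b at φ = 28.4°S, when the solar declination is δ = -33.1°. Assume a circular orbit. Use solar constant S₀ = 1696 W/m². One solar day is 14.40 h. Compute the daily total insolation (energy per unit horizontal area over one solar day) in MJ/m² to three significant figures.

cos H₀ = −tan(-28.4°) tan(-33.100°) = -0.3525, H₀ = 1.9310 rad.
Bracket: H₀ sin φ sin δ + cos φ cos δ sin H₀ = 1.9310×-0.47562×-0.54610 + 0.87965×0.83772×0.93582 = 0.501550 + 0.689606 = 1.191156.
Q̄ = (S₀/π) × [bracket] = (1696/π) × 1.191156 = 643.05 W/m².
Daily total = Q̄ × 14.40 h × 3600 s/h = 643.05 × 14.40 × 3600 / 10⁶ = 33.34 MJ/m².

33.3 MJ/m²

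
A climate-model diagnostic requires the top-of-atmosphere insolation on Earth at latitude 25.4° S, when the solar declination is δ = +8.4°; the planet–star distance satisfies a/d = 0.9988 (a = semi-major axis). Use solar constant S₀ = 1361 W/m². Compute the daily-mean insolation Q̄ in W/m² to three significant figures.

Q̄ ≈ 345 W/m²

cos H₀ = −tan(-25.4°) tan(+8.400°) = 0.0701, H₀ = 1.5006 rad.
Bracket: H₀ sin φ sin δ + cos φ cos δ sin H₀ = 1.5006×-0.42894×0.14608 + 0.90334×0.98927×0.99754 = -0.094027 + 0.891449 = 0.797422.
Inverse-square distance factor (a/d)² = 0.9988² = 0.997601.
Q̄ = (S₀/π) × 0.997601 × [bracket] = (1361/π) × 0.997601 × 0.797422 = 344.6 W/m².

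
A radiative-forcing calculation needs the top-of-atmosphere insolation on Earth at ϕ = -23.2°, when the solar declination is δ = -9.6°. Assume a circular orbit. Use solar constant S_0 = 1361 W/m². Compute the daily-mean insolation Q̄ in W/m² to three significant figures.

cos h₀ = −tan(-23.2°) tan(-9.600°) = -0.0725, h₀ = 1.6434 rad.
Bracket: h₀ sin ϕ sin δ + cos ϕ cos δ sin h₀ = 1.6434×-0.39394×-0.16677 + 0.91914×0.98600×0.99737 = 0.107967 + 0.903889 = 1.011856.
Q̄ = (S_0/π) × [bracket] = (1361/π) × 1.011856 = 438.4 W/m².

Q̄ ≈ 438 W/m²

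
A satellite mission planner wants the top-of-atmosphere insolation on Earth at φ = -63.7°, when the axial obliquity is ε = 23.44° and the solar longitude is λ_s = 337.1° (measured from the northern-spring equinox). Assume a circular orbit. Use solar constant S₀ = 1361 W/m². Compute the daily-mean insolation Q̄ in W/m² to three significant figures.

Solar declination: sin δ = sin ε · sin λ_s = sin 23.44° × sin 337.1° = -0.15479, so δ = -8.905°.
cos H₀ = −tan(-63.7°) tan(-8.905°) = -0.3170, H₀ = 1.8934 rad.
Bracket: H₀ sin φ sin δ + cos φ cos δ sin H₀ = 1.8934×-0.89649×-0.15479 + 0.44307×0.98795×0.94842 = 0.262743 + 0.415153 = 0.677896.
Q̄ = (S₀/π) × [bracket] = (1361/π) × 0.677896 = 293.7 W/m².

Q̄ ≈ 294 W/m²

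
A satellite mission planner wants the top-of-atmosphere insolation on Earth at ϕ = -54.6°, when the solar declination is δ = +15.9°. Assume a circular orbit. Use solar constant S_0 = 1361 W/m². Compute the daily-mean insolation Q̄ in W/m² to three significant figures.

cos h₀ = −tan(-54.6°) tan(+15.900°) = 0.4008, h₀ = 1.1584 rad.
Bracket: h₀ sin ϕ sin δ + cos ϕ cos δ sin h₀ = 1.1584×-0.81513×0.27396 + 0.57928×0.96174×0.91615 = -0.258686 + 0.510403 = 0.251717.
Q̄ = (S_0/π) × [bracket] = (1361/π) × 0.251717 = 109.0 W/m².

Q̄ ≈ 109 W/m²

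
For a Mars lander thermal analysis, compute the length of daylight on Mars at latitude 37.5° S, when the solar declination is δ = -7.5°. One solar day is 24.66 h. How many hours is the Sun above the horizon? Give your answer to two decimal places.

13.12 h

cos h₀ = −tan ϕ · tan δ = −tan(-37.5°) × tan(-7.500°) = -0.1010, so h₀ = 1.6720 rad = 95.80°.
Daylight = 2h₀/(2π) × 24.66 h = (1.6720/π) × 24.66 = 13.12 h.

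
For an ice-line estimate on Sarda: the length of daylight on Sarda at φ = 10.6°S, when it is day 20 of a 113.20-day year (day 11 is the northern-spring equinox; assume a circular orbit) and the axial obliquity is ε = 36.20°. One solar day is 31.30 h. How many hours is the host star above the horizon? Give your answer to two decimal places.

15.10 h

Solar longitude: λ_s = 360° × (20 − 11)/113.20 = 28.622°.
sin δ = sin 36.20° × sin 28.622° = 0.28292, so δ = +16.434°.
cos H₀ = −tan φ · tan δ = −tan(-10.6°) × tan(+16.434°) = 0.0552, so H₀ = 1.5156 rad = 86.84°.
Daylight = 2H₀/(2π) × 31.30 h = (1.5156/π) × 31.30 = 15.10 h.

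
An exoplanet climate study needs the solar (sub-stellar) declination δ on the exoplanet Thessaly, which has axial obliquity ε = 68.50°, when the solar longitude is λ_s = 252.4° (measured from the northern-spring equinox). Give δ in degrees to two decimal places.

δ = -62.48°

sin δ = sin ε · sin λ_s = sin 68.50° × sin 252.4° = -0.886865.
δ = arcsin(-0.886865) = -62.48°.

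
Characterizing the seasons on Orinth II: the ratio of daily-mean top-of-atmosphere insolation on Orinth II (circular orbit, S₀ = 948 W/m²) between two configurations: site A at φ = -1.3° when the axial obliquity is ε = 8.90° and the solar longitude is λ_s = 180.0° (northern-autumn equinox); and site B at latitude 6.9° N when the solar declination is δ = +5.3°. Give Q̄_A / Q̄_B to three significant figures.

— Configuration A (φ=-1.3°):
Solar declination: sin δ = sin ε · sin λ_s = sin 8.90° × sin 180.0° = 0.00000, so δ = +0.000°.
cos H₀ = −tan(-1.3°) tan(+0.000°) = 0.0000, H₀ = 1.5708 rad.
Bracket: H₀ sin φ sin δ + cos φ cos δ sin H₀ = 1.5708×-0.02269×0.00000 + 0.99974×1.00000×1.00000 = -0.000000 + 0.999740 = 0.999740.
Q̄ = (S₀/π) × [bracket] = (948/π) × 0.999740 = 301.68 W/m².
— Configuration B (φ=+6.9°):
cos H₀ = −tan(+6.9°) tan(+5.300°) = -0.0112, H₀ = 1.5820 rad.
Bracket: H₀ sin φ sin δ + cos φ cos δ sin H₀ = 1.5820×0.12014×0.09237 + 0.99276×0.99572×0.99994 = 0.017556 + 0.988452 = 1.006008.
Q̄ = (S₀/π) × [bracket] = (948/π) × 1.006008 = 303.57 W/m².
Ratio Q̄_A / Q̄_B = 301.68 / 303.57 = 0.9938.

Q̄_A / Q̄_B ≈ 0.994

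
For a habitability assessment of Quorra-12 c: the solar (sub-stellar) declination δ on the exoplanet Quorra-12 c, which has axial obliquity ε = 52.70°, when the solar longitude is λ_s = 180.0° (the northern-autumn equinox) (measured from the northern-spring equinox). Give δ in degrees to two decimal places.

sin δ = sin ε · sin λ_s = sin 52.70° × sin 180.0° = 0.000000.
δ = arcsin(0.000000) = +0.00°.

δ = +0.00°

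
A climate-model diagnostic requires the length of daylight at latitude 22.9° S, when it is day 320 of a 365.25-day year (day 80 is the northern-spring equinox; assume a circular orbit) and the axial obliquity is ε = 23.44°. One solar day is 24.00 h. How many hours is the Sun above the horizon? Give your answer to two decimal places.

13.14 h

Solar longitude: λ_s = 360° × (320 − 80)/365.25 = 236.550°.
sin δ = sin 23.44° × sin 236.550° = -0.33190, so δ = -19.384°.
cos H₀ = −tan φ · tan δ = −tan(-22.9°) × tan(-19.384°) = -0.1486, so H₀ = 1.7200 rad = 98.55°.
Daylight = 2H₀/(2π) × 24.00 h = (1.7200/π) × 24.00 = 13.14 h.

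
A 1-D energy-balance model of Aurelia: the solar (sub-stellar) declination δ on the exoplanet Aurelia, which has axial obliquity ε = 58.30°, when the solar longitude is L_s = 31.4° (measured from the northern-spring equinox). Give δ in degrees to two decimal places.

sin δ = sin ε · sin L_s = sin 58.30° × sin 31.4° = 0.443281.
δ = arcsin(0.443281) = +26.31°.

δ = +26.31°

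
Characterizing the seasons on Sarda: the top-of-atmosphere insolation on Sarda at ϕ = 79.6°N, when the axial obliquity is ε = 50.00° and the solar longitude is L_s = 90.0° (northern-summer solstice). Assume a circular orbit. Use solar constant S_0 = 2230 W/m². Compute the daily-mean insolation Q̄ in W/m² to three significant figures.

Solar declination: sin δ = sin ε · sin L_s = sin 50.00° × sin 90.0° = 0.76604, so δ = +50.000°.
cos h₀ = −tan(+79.6°) tan(+50.000°) = -6.4934 ≤ −1 ⇒ polar day, h₀ = π.
Bracket: h₀ sin ϕ sin δ + cos ϕ cos δ sin h₀ = 3.1416×0.98357×0.76604 + 0.18052×0.64279×0.00000 = 2.367051 + 0.000000 = 2.367051.
Q̄ = (S_0/π) × [bracket] = (2230/π) × 2.367051 = 1680 W/m².

Q̄ ≈ 1.68e+03 W/m²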